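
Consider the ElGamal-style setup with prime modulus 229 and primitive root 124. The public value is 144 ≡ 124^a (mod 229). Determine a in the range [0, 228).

52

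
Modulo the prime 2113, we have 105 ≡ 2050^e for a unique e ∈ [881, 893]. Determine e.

890

Compute 2050^881 mod 2113 = 458, then multiply by 2050 repeatedly:
  2050^881=458  2050^882=728  2050^883=622  2050^884=961  2050^885=734
  2050^886=244  2050^887=1532  2050^888=682  2050^889=1407  2050^890=105
Found 105 at exponent 890.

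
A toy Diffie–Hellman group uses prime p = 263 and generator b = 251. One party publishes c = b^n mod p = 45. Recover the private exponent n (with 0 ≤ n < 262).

201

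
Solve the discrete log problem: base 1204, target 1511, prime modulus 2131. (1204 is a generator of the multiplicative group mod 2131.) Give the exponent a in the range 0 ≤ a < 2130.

749

Baby-step giant-step with m = ceil(sqrt(2130)) = 47.
Baby table (1204^j mod 2131 for j=0..46):
  0:1  1:1204  2:536  3:1782  4:1742  5:464  6:334  7:1508
  8:20  9:639  10:65  11:1544  12:744  13:756  14:287  15:326
  16:400  17:2125  18:1300  19:1046  20:2094  21:203  22:1478  23:127
  24:1607  25:2011  26:428  27:1741  28:1391  29:1929  30:1857  31:409
  32:175  33:1862  34:36  35:724  36:117  37:222  38:913  39:1787
  40:1369  41:1013  42:720  43:1694  44:209  45:178  46:1212
Giant step factor: 1204^(-47) ≡ 722 (mod 2131).
Scan 1511·722^i mod 2131 for i = 0, 1, …:
  i=0: 1511   i=1: 2001   i=2: 2035   i=3: 1011
  i=4: 1140   i=5: 514   i=6: 314   i=7: 822
  i=8: 1066   i=9: 361     …   i=14: 505
  i=15: 209
Match at i=15, j=44: a = 15·47 + 44 = 749.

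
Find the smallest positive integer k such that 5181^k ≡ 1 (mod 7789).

The order of 5181 must divide p − 1 = 7788 = 2^2 · 3 · 11 · 59.
Divisors: 1, 2, 3, 4, 6, 11, 12, 22, 33, 44, 59, 66, 118, 132, 177, 236, 354, 649, 708, 1298, 1947, 2596, 3894, 7788.
Check each in increasing order: 5181^1 ≡ 5181;  5181^2 ≡ 1867;  5181^3 ≡ 6778;  5181^4 ≡ 4006;  5181^6 ≡ 1762;  5181^11 ≡ 494;  5181^12 ≡ 4622;  5181^22 ≡ 2577;  5181^33 ≡ 3431;  5181^44 ≡ 4701;  5181^59 ≡ 6054;  5181^66 ≡ 2582;  5181^118 ≡ 3671;  5181^132 ≡ 7129;  5181^177 ≡ 2217;  5181^236 ≡ 1271;  5181^354 ≡ 230;  5181^649 ≡ 3763;  5181^708 ≡ 6166;  5181^1298 ≡ 7556;  5181^1947 ≡ 3378;  5181^2596 ≡ 7555;  5181^3894 ≡ 7788;  5181^7788 ≡ 1.
Smallest exponent giving 1 is 7788.

7788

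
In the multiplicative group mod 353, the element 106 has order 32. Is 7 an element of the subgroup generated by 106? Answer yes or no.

yes

7 ∈ ⟨106⟩ iff 7^32 ≡ 1 (mod 353), since |⟨106⟩| = 32.
7^32 mod 353 = 1.
Since 1 = 1, 7 lies in the subgroup.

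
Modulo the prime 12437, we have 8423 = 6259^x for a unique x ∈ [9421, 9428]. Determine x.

Compute 6259^9421 mod 12437 = 8423, then multiply by 6259 repeatedly:
  6259^9421=8423
Found 8423 at exponent 9421.

9421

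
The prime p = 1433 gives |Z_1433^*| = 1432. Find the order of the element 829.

The order of 829 must divide p − 1 = 1432 = 2^3 · 179.
Divisors: 1, 2, 4, 8, 179, 358, 716, 1432.
Check each in increasing order: 829^1 ≡ 829;  829^2 ≡ 834;  829^4 ≡ 551;  829^8 ≡ 1238;  829^179 ≡ 1.
Smallest exponent giving 1 is 179.

179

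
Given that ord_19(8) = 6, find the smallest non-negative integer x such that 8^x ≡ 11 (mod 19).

Successive powers of 8 modulo 19:
  8^0=1  8^1=8  8^2=7  8^3=18  8^4=11
So 8^4 ≡ 11 (mod 19), giving x = 4.

4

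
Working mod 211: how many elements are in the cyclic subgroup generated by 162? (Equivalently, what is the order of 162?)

210

The order of 162 must divide p − 1 = 210 = 2 · 3 · 5 · 7.
Divisors: 1, 2, 3, 5, 6, 7, 10, 14, 15, 21, 30, 35, 42, 70, 105, 210.
Check each in increasing order: 162^1 ≡ 162;  162^2 ≡ 80;  162^3 ≡ 89;  162^5 ≡ 157;  162^6 ≡ 114;  162^7 ≡ 111;  162^10 ≡ 173;  162^14 ≡ 83;  162^15 ≡ 153;  162^21 ≡ 140;  162^30 ≡ 199;  162^35 ≡ 15;  162^42 ≡ 188;  162^70 ≡ 14;  162^105 ≡ 210;  162^210 ≡ 1.
Smallest exponent giving 1 is 210.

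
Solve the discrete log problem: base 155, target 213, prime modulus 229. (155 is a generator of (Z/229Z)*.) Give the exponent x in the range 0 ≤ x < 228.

138

Baby-step giant-step with m = ceil(sqrt(228)) = 16.
Baby table (155^j mod 229 for j=0..15):
  0:1  1:155  2:209  3:106  4:171  5:170  6:15  7:35
  8:158  9:216  10:46  11:31  12:225  13:67  14:80  15:34
Giant step factor: 155^(-16) ≡ 153 (mod 229).
Scan 213·153^i mod 229 for i = 0, 1, …:
  i=0: 213   i=1: 71   i=2: 100   i=3: 186
  i=4: 62   i=5: 97   i=6: 185   i=7: 138
  i=8: 46
Match at i=8, j=10: x = 8·16 + 10 = 138.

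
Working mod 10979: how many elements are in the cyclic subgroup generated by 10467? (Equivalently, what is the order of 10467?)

5489

The order of 10467 must divide p − 1 = 10978 = 2 · 11 · 499.
Divisors: 1, 2, 11, 22, 499, 998, 5489, 10978.
Check each in increasing order: 10467^1 ≡ 10467;  10467^2 ≡ 9627;  10467^11 ≡ 45;  10467^22 ≡ 2025;  10467^499 ≡ 6507;  10467^998 ≡ 6025;  10467^5489 ≡ 1.
Smallest exponent giving 1 is 5489.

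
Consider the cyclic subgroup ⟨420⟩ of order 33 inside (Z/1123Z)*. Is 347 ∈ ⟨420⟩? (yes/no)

no

347 ∈ ⟨420⟩ iff 347^33 ≡ 1 (mod 1123), since |⟨420⟩| = 33.
347^33 mod 1123 = 1097.
Since 1097 ≠ 1, 347 does not lie in the subgroup.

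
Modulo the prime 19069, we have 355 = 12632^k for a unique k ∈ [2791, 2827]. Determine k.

Compute 12632^2791 mod 19069 = 18439, then multiply by 12632 repeatedly:
  12632^2791=18439  12632^2792=12682  12632^2793=355
Found 355 at exponent 2793.

2793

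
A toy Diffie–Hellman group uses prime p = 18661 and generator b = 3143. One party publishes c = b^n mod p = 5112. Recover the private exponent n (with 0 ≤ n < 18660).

Baby-step giant-step with m = ceil(sqrt(18660)) = 137.
Baby table (3143^j mod 18661 for j=0..136):
  0:1  1:3143  2:6780  3:17339  4:6357  5:12781  6:12211  7:12157
  8:10384  9:17484  10:14228  11:6848  12:7131  13:872  14:16190  15:15284
  16:4198  17:987  18:4415  19:11222  20:1456  21:4263  22:11  23:15912
  24:18597  25:4119  26:13944  27:9964  28:3694  29:3100  30:2258  31:5714
  32:7220  33:684  34:3797  35:9592  36:10141  37:175  38:8856  39:10857
  40:11243  41:11476  42:16016  43:9571  44:121  45:7083  46:17957  47:7987
  48:4096  49:16299  50:3312  51:15439  52:6177  53:6871  54:4776  55:7524
  56:4445  57:12207  58:18246  59:1925  60:4111  61:7461  62:11707  63:14270
  64:8227  65:11976  66:1331  67:3269  68:10917  69:13213  70:7734  71:11340
  72:17771  73:1880  74:11964  75:937  76:15214  77:8120  78:11573  79:3650
  80:14096  81:2514  82:7899  83:7427  84:16811  85:7682  86:15853  87:1109
  88:14641  89:17298  90:8121  91:14716  92:10430  93:12774  94:8871  95:2019
  96:977  97:10307  98:18066  99:14676  100:15337  101:2828  102:5768  103:8993
  104:12245  105:7053  106:16972  107:9858  108:6434  109:12199  110:11763  111:3668
  112:14687  113:12588  114:2764  115:9887  116:4276  117:3548  118:10747  119:1411
  120:12116  121:12148  122:758  123:12447  124:7465  125:5618  126:4068  127:2939
  128:82  129:15133  130:14791  131:3562  132:17427  133:3026  134:12269  135:7841
  136:11743
Giant step factor: 3143^(-137) ≡ 6042 (mod 18661).
Scan 5112·6042^i mod 18661 for i = 0, 1, …:
  i=0: 5112   i=1: 2749   i=2: 1168   i=3: 3198
  i=4: 8181   i=5: 15274   i=6: 6863   i=7: 1504
  i=8: 17922   i=9: 13602     …   i=68: 16916
  i=69: 175
Match at i=69, j=37: n = 69·137 + 37 = 9490.

9490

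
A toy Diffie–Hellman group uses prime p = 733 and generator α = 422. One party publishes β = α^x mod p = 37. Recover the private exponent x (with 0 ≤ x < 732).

272

Baby-step giant-step with m = ceil(sqrt(732)) = 28.
Baby table (422^j mod 733 for j=0..27):
  0:1  1:422  2:698  3:623  4:492  5:185  6:372  7:122
  8:174  9:128  10:507  11:651  12:580  13:671  14:224  15:704
  16:223  17:282  18:258  19:392  20:499  21:207  22:127  23:85
  24:686  25:690  26:179  27:39
Giant step factor: 422^(-28) ≡ 563 (mod 733).
Scan 37·563^i mod 733 for i = 0, 1, …:
  i=0: 37   i=1: 307   i=2: 586   i=3: 68
  i=4: 168   i=5: 27   i=6: 541   i=7: 388
  i=8: 10   i=9: 499
Match at i=9, j=20: x = 9·28 + 20 = 272.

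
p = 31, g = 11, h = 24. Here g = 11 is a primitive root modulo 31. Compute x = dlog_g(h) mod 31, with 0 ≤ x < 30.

Successive powers of 11 modulo 31:
  11^0=1  11^1=11  11^2=28  11^3=29  11^4=9  11^5=6
  11^6=4  11^7=13  11^8=19  11^9=23  11^10=5  11^11=24
So 11^11 ≡ 24 (mod 31), giving x = 11.

11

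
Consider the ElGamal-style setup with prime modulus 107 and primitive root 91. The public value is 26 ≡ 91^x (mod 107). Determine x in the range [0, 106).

Successive powers of 91 modulo 107:
  91^0=1  91^1=91  91^2=42  91^3=77  91^4=52  91^5=24
  91^6=44  91^7=45  91^8=29  91^9=71  91^10=41  91^11=93
  91^12=10  91^13=54  91^14=99  91^15=21  91^16=92  91^17=26
So 91^17 ≡ 26 (mod 107), giving x = 17.

17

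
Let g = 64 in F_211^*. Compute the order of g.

The order of 64 must divide p − 1 = 210 = 2 · 3 · 5 · 7.
Divisors: 1, 2, 3, 5, 6, 7, 10, 14, 15, 21, 30, 35, 42, 70, 105, 210.
Check each in increasing order: 64^1 ≡ 64;  64^2 ≡ 87;  64^3 ≡ 82;  64^5 ≡ 171;  64^6 ≡ 183;  64^7 ≡ 107;  64^10 ≡ 123;  64^14 ≡ 55;  64^15 ≡ 144;  64^21 ≡ 188;  64^30 ≡ 58;  64^35 ≡ 1.
Smallest exponent giving 1 is 35.

35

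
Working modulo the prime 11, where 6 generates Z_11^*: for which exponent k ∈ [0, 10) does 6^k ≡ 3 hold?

Successive powers of 6 modulo 11:
  6^0=1  6^1=6  6^2=3
So 6^2 ≡ 3 (mod 11), giving k = 2.

2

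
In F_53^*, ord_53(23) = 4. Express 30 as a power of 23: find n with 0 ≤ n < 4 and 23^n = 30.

3

Successive powers of 23 modulo 53:
  23^0=1  23^1=23  23^2=52  23^3=30
So 23^3 ≡ 30 (mod 53), giving n = 3.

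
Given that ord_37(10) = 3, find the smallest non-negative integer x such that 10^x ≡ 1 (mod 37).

Successive powers of 10 modulo 37:
  10^0=1
So 10^0 ≡ 1 (mod 37), giving x = 0.

0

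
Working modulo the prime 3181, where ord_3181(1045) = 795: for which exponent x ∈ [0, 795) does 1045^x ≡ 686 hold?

Baby-step giant-step with m = ceil(sqrt(795)) = 29.
Baby table (1045^j mod 3181 for j=0..28):
  0:1  1:1045  2:942  3:1461  4:3046  5:2070  6:70  7:3168
  8:2320  9:478  10:93  11:1755  12:1719  13:2271  14:169  15:1650
  16:148  17:1972  18:2633  19:3101  20:2287  21:984  22:817  23:1257
  24:2993  25:762  26:1040  27:2079  28:3113
Giant step factor: 1045^(-29) ≡ 180 (mod 3181).
Scan 686·180^i mod 3181 for i = 0, 1, …:
  i=0: 686   i=1: 2602   i=2: 753   i=3: 1938
  i=4: 2111   i=5: 1441   i=6: 1719
Match at i=6, j=12: x = 6·29 + 12 = 186.

186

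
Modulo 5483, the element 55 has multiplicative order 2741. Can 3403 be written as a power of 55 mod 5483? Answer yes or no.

no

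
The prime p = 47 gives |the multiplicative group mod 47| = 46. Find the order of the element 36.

The order of 36 must divide p − 1 = 46 = 2 · 23.
Divisors: 1, 2, 23, 46.
Check each in increasing order: 36^1 ≡ 36;  36^2 ≡ 27;  36^23 ≡ 1.
Smallest exponent giving 1 is 23.

23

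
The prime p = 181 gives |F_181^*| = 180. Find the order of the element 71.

60

The order of 71 must divide p − 1 = 180 = 2^2 · 3^2 · 5.
Divisors: 1, 2, 3, 4, 5, 6, 9, 10, 12, 15, 18, 20, 30, 36, 45, 60, 90, 180.
Check each in increasing order: 71^1 ≡ 71;  71^2 ≡ 154;  71^3 ≡ 74;  71^4 ≡ 5;  71^5 ≡ 174;  71^6 ≡ 46;  71^9 ≡ 146;  71^10 ≡ 49;  71^12 ≡ 125;  71^15 ≡ 19;  71^18 ≡ 139;  71^20 ≡ 48;  71^30 ≡ 180;  71^36 ≡ 135;  71^45 ≡ 162;  71^60 ≡ 1.
Smallest exponent giving 1 is 60.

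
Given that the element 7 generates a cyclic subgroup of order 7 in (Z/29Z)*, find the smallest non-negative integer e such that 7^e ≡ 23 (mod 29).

4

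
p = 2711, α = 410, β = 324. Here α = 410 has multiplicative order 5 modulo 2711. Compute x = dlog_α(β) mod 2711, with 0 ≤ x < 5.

4

Successive powers of 410 modulo 2711:
  410^0=1  410^1=410  410^2=18  410^3=1958  410^4=324
So 410^4 ≡ 324 (mod 2711), giving x = 4.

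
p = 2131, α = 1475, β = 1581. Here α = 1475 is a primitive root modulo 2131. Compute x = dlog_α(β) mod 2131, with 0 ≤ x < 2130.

Baby-step giant-step with m = ceil(sqrt(2130)) = 47.
Baby table (1475^j mod 2131 for j=0..46):
  0:1  1:1475  2:2005  3:1678  4:959  5:1672  6:633  7:297
  8:1220  9:936  10:1843  11:1400  12:61  13:473  14:838  15:70
  16:962  17:1835  18:255  19:1069  20:1966  21:1690  22:1611  23:160
  24:1590  25:1150  26:2105  27:8  28:1145  29:1123  30:638  31:1279
  32:590  33:802  34:245  35:1236  36:1095  37:1958  38:545  39:488
  40:1653  41:311  42:560  43:1303  44:1894  45:2040  46:28
Giant step factor: 1475^(-47) ≡ 1503 (mod 2131).
Scan 1581·1503^i mod 2131 for i = 0, 1, …:
  i=0: 1581   i=1: 178   i=2: 1159   i=3: 950
  i=4: 80   i=5: 904   i=6: 1265   i=7: 443
  i=8: 957   i=9: 2077     …   i=33: 235
  i=34: 1590
Match at i=34, j=24: x = 34·47 + 24 = 1622.

1622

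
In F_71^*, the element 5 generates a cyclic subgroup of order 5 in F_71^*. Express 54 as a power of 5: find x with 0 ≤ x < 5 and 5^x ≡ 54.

3

Successive powers of 5 modulo 71:
  5^0=1  5^1=5  5^2=25  5^3=54
So 5^3 ≡ 54 (mod 71), giving x = 3.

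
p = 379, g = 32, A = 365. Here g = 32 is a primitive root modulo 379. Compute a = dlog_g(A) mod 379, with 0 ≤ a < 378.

Baby-step giant-step with m = ceil(sqrt(378)) = 20.
Baby table (32^j mod 379 for j=0..19):
  0:1  1:32  2:266  3:174  4:262  5:46  6:335  7:108
  8:45  9:303  10:221  11:250  12:41  13:175  14:294  15:312
  16:130  17:370  18:91  19:259
Giant step factor: 32^(-20) ≡ 144 (mod 379).
Scan 365·144^i mod 379 for i = 0, 1, …:
  i=0: 365   i=1: 258   i=2: 10   i=3: 303
Match at i=3, j=9: a = 3·20 + 9 = 69.

69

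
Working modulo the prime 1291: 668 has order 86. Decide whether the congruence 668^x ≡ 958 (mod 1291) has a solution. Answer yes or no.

958 ∈ ⟨668⟩ iff 958^86 ≡ 1 (mod 1291), since |⟨668⟩| = 86.
958^86 mod 1291 = 639.
Since 639 ≠ 1, 958 does not lie in the subgroup.

no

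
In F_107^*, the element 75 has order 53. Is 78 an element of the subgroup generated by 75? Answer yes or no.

78 ∈ ⟨75⟩ iff 78^53 ≡ 1 (mod 107), since |⟨75⟩| = 53.
78^53 mod 107 = 106.
Since 106 ≠ 1, 78 does not lie in the subgroup.

no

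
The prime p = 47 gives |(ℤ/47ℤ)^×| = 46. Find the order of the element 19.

46

The order of 19 must divide p − 1 = 46 = 2 · 23.
Divisors: 1, 2, 23, 46.
Check each in increasing order: 19^1 ≡ 19;  19^2 ≡ 32;  19^23 ≡ 46;  19^46 ≡ 1.
Smallest exponent giving 1 is 46.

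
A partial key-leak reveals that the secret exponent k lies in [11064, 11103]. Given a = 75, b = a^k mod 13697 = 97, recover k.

11083

Compute 75^11064 mod 13697 = 2567, then multiply by 75 repeatedly:
  75^11064=2567  75^11065=767  75^11066=2737  75^11067=13517  75^11068=197
  75^11069=1078  75^11070=12365  75^11071=9676  75^11072=13456  75^11073=9319
  75^11074=378  75^11075=956  75^11076=3215  75^11077=8276  75^11078=4335
  75^11079=10094  75^11080=3715  75^11081=4685  75^11082=8950  75^11083=97
Found 97 at exponent 11083.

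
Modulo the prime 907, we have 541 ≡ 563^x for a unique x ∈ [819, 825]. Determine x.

Compute 563^819 mod 907 = 270, then multiply by 563 repeatedly:
  563^819=270  563^820=541
Found 541 at exponent 820.

820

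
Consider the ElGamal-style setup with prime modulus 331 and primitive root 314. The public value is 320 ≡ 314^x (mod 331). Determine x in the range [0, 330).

Baby-step giant-step with m = ceil(sqrt(330)) = 19.
Baby table (314^j mod 331 for j=0..18):
  0:1  1:314  2:289  3:52  4:109  5:133  6:56  7:41
  8:296  9:264  10:146  11:166  12:157  13:310  14:26  15:220
  16:232  17:28  18:186
Giant step factor: 314^(-19) ≡ 208 (mod 331).
Scan 320·208^i mod 331 for i = 0, 1, …:
  i=0: 320   i=1: 29   i=2: 74   i=3: 166
Match at i=3, j=11: x = 3·19 + 11 = 68.

68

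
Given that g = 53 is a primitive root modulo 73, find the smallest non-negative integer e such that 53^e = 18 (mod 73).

52

Baby-step giant-step with m = ceil(sqrt(72)) = 9.
Baby table (53^j mod 73 for j=0..8):
  0:1  1:53  2:35  3:30  4:57  5:28  6:24  7:31
  8:37
Giant step factor: 53^(-9) ≡ 51 (mod 73).
Scan 18·51^i mod 73 for i = 0, 1, …:
  i=0: 18   i=1: 42   i=2: 25   i=3: 34
  i=4: 55   i=5: 31
Match at i=5, j=7: e = 5·9 + 7 = 52.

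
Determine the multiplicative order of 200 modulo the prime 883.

882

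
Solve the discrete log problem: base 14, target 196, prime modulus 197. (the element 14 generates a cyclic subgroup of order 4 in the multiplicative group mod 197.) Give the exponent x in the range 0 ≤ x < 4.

2

Successive powers of 14 modulo 197:
  14^0=1  14^1=14  14^2=196
So 14^2 ≡ 196 (mod 197), giving x = 2.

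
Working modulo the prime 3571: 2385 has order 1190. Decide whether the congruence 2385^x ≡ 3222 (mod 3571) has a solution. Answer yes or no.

yes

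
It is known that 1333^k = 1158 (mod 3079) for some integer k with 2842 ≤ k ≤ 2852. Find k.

Compute 1333^2842 mod 3079 = 1339, then multiply by 1333 repeatedly:
  1333^2842=1339  1333^2843=2146  1333^2844=227  1333^2845=849  1333^2846=1724
  1333^2847=1158
Found 1158 at exponent 2847.

2847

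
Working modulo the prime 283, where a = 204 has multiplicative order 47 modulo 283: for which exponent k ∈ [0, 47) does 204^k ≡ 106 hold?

Baby-step giant-step with m = ceil(sqrt(47)) = 7.
Baby table (204^j mod 283 for j=0..6):
  0:1  1:204  2:15  3:230  4:225  5:54  6:262
Giant step factor: 204^(-7) ≡ 29 (mod 283).
Scan 106·29^i mod 283 for i = 0, 1, …:
  i=0: 106   i=1: 244   i=2: 1
Match at i=2, j=0: k = 2·7 + 0 = 14.

14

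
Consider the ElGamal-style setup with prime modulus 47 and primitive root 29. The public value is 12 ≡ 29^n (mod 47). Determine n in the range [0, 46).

20

Successive powers of 29 modulo 47:
  29^0=1  29^1=29  29^2=42  29^3=43  29^4=25  29^5=20
  29^6=16  29^7=41  29^8=14  29^9=30  29^10=24  29^11=38
  29^12=21  29^13=45  29^14=36  29^15=10  29^16=8  29^17=44
  29^18=7  29^19=15  29^20=12
So 29^20 ≡ 12 (mod 47), giving n = 20.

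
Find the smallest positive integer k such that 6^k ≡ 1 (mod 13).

The order of 6 must divide p − 1 = 12 = 2^2 · 3.
Divisors: 1, 2, 3, 4, 6, 12.
Check each in increasing order: 6^1 ≡ 6;  6^2 ≡ 10;  6^3 ≡ 8;  6^4 ≡ 9;  6^6 ≡ 12;  6^12 ≡ 1.
Smallest exponent giving 1 is 12.

12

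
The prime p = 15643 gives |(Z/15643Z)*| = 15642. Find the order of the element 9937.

The order of 9937 must divide p − 1 = 15642 = 2 · 3^2 · 11 · 79.
Divisors: 1, 2, 3, 6, 9, 11, 18, 22, 33, 66, 79, 99, 158, 198, 237, 474, 711, 869, 1422, 1738, 2607, 5214, 7821, 15642.
Check each in increasing order: 9937^1 ≡ 9937;  9937^2 ≡ 5353;  9937^3 ≡ 6561;  9937^6 ≡ 12828;  9937^9 ≡ 5168;  9937^11 ≡ 7480;  9937^18 ≡ 5623;  9937^22 ≡ 11032;  9937^33 ≡ 2535;  9937^66 ≡ 12595;  9937^79 ≡ 14706;  9937^99 ≡ 962;  9937^158 ≡ 1961;  9937^198 ≡ 2507;  9937^237 ≡ 8417;  9937^474 ≡ 14385;  9937^711 ≡ 1725;  9937^869 ≡ 3837;  9937^1422 ≡ 3455;  9937^1738 ≡ 2506;  9937^2607 ≡ 10720;  9937^5214 ≡ 4922;  9937^7821 ≡ 1.
Smallest exponent giving 1 is 7821.

7821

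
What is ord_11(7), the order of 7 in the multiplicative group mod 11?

The order of 7 must divide p − 1 = 10 = 2 · 5.
Divisors: 1, 2, 5, 10.
Check each in increasing order: 7^1 ≡ 7;  7^2 ≡ 5;  7^5 ≡ 10;  7^10 ≡ 1.
Smallest exponent giving 1 is 10.

10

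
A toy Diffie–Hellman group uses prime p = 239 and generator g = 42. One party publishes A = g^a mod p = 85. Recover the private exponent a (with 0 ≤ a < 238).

Baby-step giant-step with m = ceil(sqrt(238)) = 16.
Baby table (42^j mod 239 for j=0..15):
  0:1  1:42  2:91  3:237  4:155  5:57  6:4  7:168
  8:125  9:231  10:142  11:228  12:16  13:194  14:22  15:207
Giant step factor: 42^(-16) ≡ 162 (mod 239).
Scan 85·162^i mod 239 for i = 0, 1, …:
  i=0: 85   i=1: 147   i=2: 153   i=3: 169
  i=4: 132   i=5: 113   i=6: 142
Match at i=6, j=10: a = 6·16 + 10 = 106.

106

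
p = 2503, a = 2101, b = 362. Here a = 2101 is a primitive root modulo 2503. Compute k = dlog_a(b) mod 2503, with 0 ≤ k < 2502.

1065

Baby-step giant-step with m = ceil(sqrt(2502)) = 51.
Baby table (2101^j mod 2503 for j=0..50):
  0:1  1:2101  2:1412  3:557  4:1356  5:542  6:2380  7:1889
  8:1534  9:1573  10:913  11:915  12:111  13:432  14:1546  15:1755
  16:336  17:90  18:1365  19:1930  20:70  21:1896  22:1223  23:1445
  24:2309  25:395  26:1402  27:2074  28:2254  29:2481  30:1335  31:1475
  32:261  33:204  34:591  35:203  36:993  37:1294  38:436  39:2441
  40:2397  41:61  42:508  43:1030  44:1438  45:117  46:523  47:6
  48:91  49:963  50:839
Giant step factor: 2101^(-51) ≡ 1002 (mod 2503).
Scan 362·1002^i mod 2503 for i = 0, 1, …:
  i=0: 362   i=1: 2292   i=2: 1333   i=3: 1567
  i=4: 753   i=5: 1103   i=6: 1383   i=7: 1607
  i=8: 785   i=9: 628     …   i=19: 772
  i=20: 117
Match at i=20, j=45: k = 20·51 + 45 = 1065.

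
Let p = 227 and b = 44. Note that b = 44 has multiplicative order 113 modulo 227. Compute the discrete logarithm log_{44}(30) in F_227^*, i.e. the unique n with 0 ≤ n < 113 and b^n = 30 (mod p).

17

Baby-step giant-step with m = ceil(sqrt(113)) = 11.
Baby table (44^j mod 227 for j=0..10):
  0:1  1:44  2:120  3:59  4:99  5:43  6:76  7:166
  8:40  9:171  10:33
Giant step factor: 44^(-11) ≡ 169 (mod 227).
Scan 30·169^i mod 227 for i = 0, 1, …:
  i=0: 30   i=1: 76
Match at i=1, j=6: n = 1·11 + 6 = 17.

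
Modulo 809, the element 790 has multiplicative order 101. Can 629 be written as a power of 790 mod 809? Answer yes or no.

no

629 ∈ ⟨790⟩ iff 629^101 ≡ 1 (mod 809), since |⟨790⟩| = 101.
629^101 mod 809 = 808.
Since 808 ≠ 1, 629 does not lie in the subgroup.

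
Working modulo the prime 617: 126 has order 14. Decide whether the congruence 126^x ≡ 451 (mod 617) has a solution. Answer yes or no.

yes

451 ∈ ⟨126⟩ iff 451^14 ≡ 1 (mod 617), since |⟨126⟩| = 14.
451^14 mod 617 = 1.
Since 1 = 1, 451 lies in the subgroup.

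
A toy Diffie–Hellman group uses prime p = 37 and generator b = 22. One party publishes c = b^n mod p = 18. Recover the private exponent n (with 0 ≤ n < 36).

11

Successive powers of 22 modulo 37:
  22^0=1  22^1=22  22^2=3  22^3=29  22^4=9  22^5=13
  22^6=27  22^7=2  22^8=7  22^9=6  22^10=21  22^11=18
So 22^11 ≡ 18 (mod 37), giving n = 11.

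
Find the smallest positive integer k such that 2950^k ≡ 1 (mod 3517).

3516

The order of 2950 must divide p − 1 = 3516 = 2^2 · 3 · 293.
Divisors: 1, 2, 3, 4, 6, 12, 293, 586, 879, 1172, 1758, 3516.
Check each in increasing order: 2950^1 ≡ 2950;  2950^2 ≡ 1442;  2950^3 ≡ 1847;  2950^4 ≡ 817;  2950^6 ≡ 3436;  2950^12 ≡ 3044;  2950^293 ≡ 980;  2950^586 ≡ 259;  2950^879 ≡ 596;  2950^1172 ≡ 258;  2950^1758 ≡ 3516;  2950^3516 ≡ 1.
Smallest exponent giving 1 is 3516.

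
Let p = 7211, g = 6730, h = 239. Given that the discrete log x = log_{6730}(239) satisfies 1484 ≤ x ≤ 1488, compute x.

Compute 6730^1484 mod 7211 = 3631, then multiply by 6730 repeatedly:
  6730^1484=3631  6730^1485=5762  6730^1486=4713  6730^1487=4512  6730^1488=239
Found 239 at exponent 1488.

1488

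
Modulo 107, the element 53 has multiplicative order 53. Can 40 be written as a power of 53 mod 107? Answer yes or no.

yes

40 ∈ ⟨53⟩ iff 40^53 ≡ 1 (mod 107), since |⟨53⟩| = 53.
40^53 mod 107 = 1.
Since 1 = 1, 40 lies in the subgroup.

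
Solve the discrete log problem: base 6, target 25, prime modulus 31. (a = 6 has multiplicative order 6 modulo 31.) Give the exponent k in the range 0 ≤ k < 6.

Successive powers of 6 modulo 31:
  6^0=1  6^1=6  6^2=5  6^3=30  6^4=25
So 6^4 ≡ 25 (mod 31), giving k = 4.

4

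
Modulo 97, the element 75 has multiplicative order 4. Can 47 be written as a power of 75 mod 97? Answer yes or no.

no

47 ∈ ⟨75⟩ iff 47^4 ≡ 1 (mod 97), since |⟨75⟩| = 4.
47^4 mod 97 = 96.
Since 96 ≠ 1, 47 does not lie in the subgroup.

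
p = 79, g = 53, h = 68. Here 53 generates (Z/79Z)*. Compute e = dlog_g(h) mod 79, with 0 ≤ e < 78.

Baby-step giant-step with m = ceil(sqrt(78)) = 9.
Baby table (53^j mod 79 for j=0..8):
  0:1  1:53  2:44  3:41  4:40  5:66  6:22  7:60
  8:20
Giant step factor: 53^(-9) ≡ 12 (mod 79).
Scan 68·12^i mod 79 for i = 0, 1, …:
  i=0: 68   i=1: 26   i=2: 75   i=3: 31
  i=4: 56   i=5: 40
Match at i=5, j=4: e = 5·9 + 4 = 49.

49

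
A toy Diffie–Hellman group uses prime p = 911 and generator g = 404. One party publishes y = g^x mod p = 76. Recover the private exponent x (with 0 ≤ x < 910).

298

Baby-step giant-step with m = ceil(sqrt(910)) = 31.
Baby table (404^j mod 911 for j=0..30):
  0:1  1:404  2:147  3:173  4:656  5:834  6:777  7:524
  8:344  9:504  10:463  11:297  12:647  13:842  14:365  15:789
  16:817  17:286  18:758  19:136  20:284  21:861  22:753  23:849
  24:460  25:907  26:206  27:323  28:219  29:109  30:308
Giant step factor: 404^(-31) ≡ 464 (mod 911).
Scan 76·464^i mod 911 for i = 0, 1, …:
  i=0: 76   i=1: 646   i=2: 25   i=3: 668
  i=4: 212   i=5: 891   i=6: 741   i=7: 377
  i=8: 16   i=9: 136
Match at i=9, j=19: x = 9·31 + 19 = 298.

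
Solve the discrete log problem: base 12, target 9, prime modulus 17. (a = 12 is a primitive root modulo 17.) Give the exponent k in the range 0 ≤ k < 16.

Successive powers of 12 modulo 17:
  12^0=1  12^1=12  12^2=8  12^3=11  12^4=13  12^5=3
  12^6=2  12^7=7  12^8=16  12^9=5  12^10=9
So 12^10 ≡ 9 (mod 17), giving k = 10.

10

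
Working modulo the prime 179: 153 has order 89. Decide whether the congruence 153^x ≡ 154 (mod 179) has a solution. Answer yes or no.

154 ∈ ⟨153⟩ iff 154^89 ≡ 1 (mod 179), since |⟨153⟩| = 89.
154^89 mod 179 = 178.
Since 178 ≠ 1, 154 does not lie in the subgroup.

no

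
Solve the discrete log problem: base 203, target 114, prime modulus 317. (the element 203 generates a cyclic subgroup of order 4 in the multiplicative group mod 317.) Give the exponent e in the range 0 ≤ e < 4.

Successive powers of 203 modulo 317:
  203^0=1  203^1=203  203^2=316  203^3=114
So 203^3 ≡ 114 (mod 317), giving e = 3.

3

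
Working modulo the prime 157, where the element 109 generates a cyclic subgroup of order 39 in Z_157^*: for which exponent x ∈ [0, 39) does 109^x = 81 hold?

22

Successive powers of 109 modulo 157:
  109^0=1  109^1=109  109^2=106  109^3=93  109^4=89  109^5=124
  109^6=14  109^7=113  109^8=71  109^9=46  109^10=147  109^11=9
  109^12=39  109^13=12  109^14=52  109^15=16  109^16=17  109^17=126
  109^18=75  109^19=11  109^20=100  109^21=67  109^22=81
So 109^22 ≡ 81 (mod 157), giving x = 22.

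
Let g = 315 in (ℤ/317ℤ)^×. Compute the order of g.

316

The order of 315 must divide p − 1 = 316 = 2^2 · 79.
Divisors: 1, 2, 4, 79, 158, 316.
Check each in increasing order: 315^1 ≡ 315;  315^2 ≡ 4;  315^4 ≡ 16;  315^79 ≡ 114;  315^158 ≡ 316;  315^316 ≡ 1.
Smallest exponent giving 1 is 316.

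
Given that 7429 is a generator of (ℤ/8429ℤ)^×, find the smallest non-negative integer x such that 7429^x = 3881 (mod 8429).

Baby-step giant-step with m = ceil(sqrt(8428)) = 92.
Baby table (7429^j mod 8429 for j=0..91):
  0:1  1:7429  2:5378  3:8131  4:2985  5:7295  6:4514  7:3944
  8:772  9:3468  10:4748  11:5956  12:3303  13:1168  14:3631  15:1899
  16:5954  17:5303  18:7270  19:4227  20:4358  21:8222  22:4704  23:7811
  24:2683  25:5851  26:7155  27:1221  28:1205  29:347  30:7018  31:3357
  32:6171  33:7457  34:2665  35:6993  36:3070  37:6585  38:6478  39:3901
  40:1627  41:8226  42:704  43:4036  44:1491  45:933  46:2619  47:2419
  48:123  49:3435  50:4032  51:5491  52:4708  53:3811  54:7337  55:4659
  56:2237  57:5114  58:2403  59:7694  60:1677  61:371  62:8305  63:5994
  64:7448  65:3236  66:736  67:5752  68:5007  69:8255  70:5420  71:8276
  72:1278  73:3208  74:3449  75:6890  76:4922  77:536  78:3456  79:8319
  80:423  81:6879  82:7493  83:381  84:6734  85:771  86:4468  87:7799
  88:6254  89:318  90:2302  91:7546
Giant step factor: 7429^(-92) ≡ 6838 (mod 8429).
Scan 3881·6838^i mod 8429 for i = 0, 1, …:
  i=0: 3881   i=1: 3786   i=2: 3209   i=3: 2455
  i=4: 5151   i=5: 6176   i=6: 2198   i=7: 1017
  i=8: 321   i=9: 3458     …   i=34: 4718
  i=35: 3901
Match at i=35, j=39: x = 35·92 + 39 = 3259.

3259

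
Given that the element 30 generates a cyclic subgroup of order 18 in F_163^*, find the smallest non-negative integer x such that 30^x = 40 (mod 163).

14

Successive powers of 30 modulo 163:
  30^0=1  30^1=30  30^2=85  30^3=105  30^4=53  30^5=123
  30^6=104  30^7=23  30^8=38  30^9=162  30^10=133  30^11=78
  30^12=58  30^13=110  30^14=40
So 30^14 ≡ 40 (mod 163), giving x = 14.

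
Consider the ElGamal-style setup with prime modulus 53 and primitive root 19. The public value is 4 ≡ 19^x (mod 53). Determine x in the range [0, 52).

38

Baby-step giant-step with m = ceil(sqrt(52)) = 8.
Baby table (19^j mod 53 for j=0..7):
  0:1  1:19  2:43  3:22  4:47  5:45  6:7  7:27
Giant step factor: 19^(-8) ≡ 28 (mod 53).
Scan 4·28^i mod 53 for i = 0, 1, …:
  i=0: 4   i=1: 6   i=2: 9   i=3: 40
  i=4: 7
Match at i=4, j=6: x = 4·8 + 6 = 38.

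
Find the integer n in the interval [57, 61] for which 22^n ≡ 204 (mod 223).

Compute 22^57 mod 223 = 111, then multiply by 22 repeatedly:
  22^57=111  22^58=212  22^59=204
Found 204 at exponent 59.

59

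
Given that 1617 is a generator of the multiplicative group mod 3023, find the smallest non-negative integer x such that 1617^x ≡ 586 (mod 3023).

1373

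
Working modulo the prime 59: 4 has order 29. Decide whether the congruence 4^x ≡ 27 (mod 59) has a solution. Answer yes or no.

yes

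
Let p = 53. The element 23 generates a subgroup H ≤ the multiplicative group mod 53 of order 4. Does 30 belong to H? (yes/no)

30 ∈ ⟨23⟩ iff 30^4 ≡ 1 (mod 53), since |⟨23⟩| = 4.
30^4 mod 53 = 1.
Since 1 = 1, 30 lies in the subgroup.

yes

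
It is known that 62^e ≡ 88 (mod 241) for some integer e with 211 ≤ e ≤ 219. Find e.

215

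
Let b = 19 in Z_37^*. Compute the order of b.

The order of 19 must divide p − 1 = 36 = 2^2 · 3^2.
Divisors: 1, 2, 3, 4, 6, 9, 12, 18, 36.
Check each in increasing order: 19^1 ≡ 19;  19^2 ≡ 28;  19^3 ≡ 14;  19^4 ≡ 7;  19^6 ≡ 11;  19^9 ≡ 6;  19^12 ≡ 10;  19^18 ≡ 36;  19^36 ≡ 1.
Smallest exponent giving 1 is 36.

36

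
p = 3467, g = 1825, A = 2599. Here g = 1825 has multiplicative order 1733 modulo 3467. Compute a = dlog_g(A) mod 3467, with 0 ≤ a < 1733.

529

Baby-step giant-step with m = ceil(sqrt(1733)) = 42.
Baby table (1825^j mod 3467 for j=0..41):
  0:1  1:1825  2:2305  3:1154  4:1581  5:781  6:388  7:832
  8:3321  9:509  10:3236  11:1399  12:1463  13:385  14:2291  15:3340
  16:514  17:1960  18:2523  19:299  20:1356  21:2729  22:1813  23:1207
  24:1230  25:1601  26:2611  27:1417  28:3110  29:271  30:2261  31:595
  32:704  33:2010  34:164  35:1138  36:117  37:2038  38:2726  39:3272
  40:1226  41:1235
Giant step factor: 1825^(-42) ≡ 3435 (mod 3467).
Scan 2599·3435^i mod 3467 for i = 0, 1, …:
  i=0: 2599   i=1: 40   i=2: 2187   i=3: 2823
  i=4: 3273   i=5: 2741   i=6: 2430   i=7: 1981
  i=8: 2481   i=9: 349   i=10: 2700   i=11: 275
  i=12: 1601
Match at i=12, j=25: a = 12·42 + 25 = 529.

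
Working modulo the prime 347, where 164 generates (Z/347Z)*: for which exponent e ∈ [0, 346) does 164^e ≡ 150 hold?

83

Baby-step giant-step with m = ceil(sqrt(346)) = 19.
Baby table (164^j mod 347 for j=0..18):
  0:1  1:164  2:177  3:227  4:99  5:274  6:173  7:265
  8:85  9:60  10:124  11:210  12:87  13:41  14:131  15:317
  16:285  17:242  18:130
Giant step factor: 164^(-19) ≡ 220 (mod 347).
Scan 150·220^i mod 347 for i = 0, 1, …:
  i=0: 150   i=1: 35   i=2: 66   i=3: 293
  i=4: 265
Match at i=4, j=7: e = 4·19 + 7 = 83.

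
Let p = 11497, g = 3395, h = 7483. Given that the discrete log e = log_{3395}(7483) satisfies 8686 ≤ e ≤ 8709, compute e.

8686

Compute 3395^8686 mod 11497 = 7483, then multiply by 3395 repeatedly:
  3395^8686=7483
Found 7483 at exponent 8686.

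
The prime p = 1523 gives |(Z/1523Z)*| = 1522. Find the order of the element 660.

The order of 660 must divide p − 1 = 1522 = 2 · 761.
Divisors: 1, 2, 761, 1522.
Check each in increasing order: 660^1 ≡ 660;  660^2 ≡ 22;  660^761 ≡ 1.
Smallest exponent giving 1 is 761.

761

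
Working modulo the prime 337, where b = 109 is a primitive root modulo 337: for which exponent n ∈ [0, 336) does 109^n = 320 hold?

Successive powers of 109 modulo 337:
  109^0=1  109^1=109  109^2=86  109^3=275  109^4=319  109^5=60
  109^6=137  109^7=105  109^8=324  109^9=268  109^10=230  109^11=132
  109^12=234  109^13=231  109^14=241  109^15=320
So 109^15 ≡ 320 (mod 337), giving n = 15.

15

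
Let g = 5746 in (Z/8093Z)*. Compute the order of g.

The order of 5746 must divide p − 1 = 8092 = 2^2 · 7 · 17^2.
Divisors: 1, 2, 4, 7, 14, 17, 28, 34, 68, 119, 238, 289, 476, 578, 1156, 2023, 4046, 8092.
Check each in increasing order: 5746^1 ≡ 5746;  5746^2 ≡ 5169;  5746^4 ≡ 3568;  5746^7 ≡ 7717;  5746^14 ≡ 3795;  5746^17 ≡ 2703;  5746^28 ≡ 4578;  5746^34 ≡ 6323;  5746^68 ≡ 909;  5746^119 ≡ 5713;  5746^238 ≡ 7393;  5746^289 ≡ 4112;  5746^476 ≡ 4420;  5746^578 ≡ 2267;  5746^1156 ≡ 234;  5746^2023 ≡ 3060;  5746^4046 ≡ 8092;  5746^8092 ≡ 1.
Smallest exponent giving 1 is 8092.

8092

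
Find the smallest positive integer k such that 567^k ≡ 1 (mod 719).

The order of 567 must divide p − 1 = 718 = 2 · 359.
Divisors: 1, 2, 359, 718.
Check each in increasing order: 567^1 ≡ 567;  567^2 ≡ 96;  567^359 ≡ 1.
Smallest exponent giving 1 is 359.

359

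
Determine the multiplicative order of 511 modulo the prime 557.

139

The order of 511 must divide p − 1 = 556 = 2^2 · 139.
Divisors: 1, 2, 4, 139, 278, 556.
Check each in increasing order: 511^1 ≡ 511;  511^2 ≡ 445;  511^4 ≡ 290;  511^139 ≡ 1.
Smallest exponent giving 1 is 139.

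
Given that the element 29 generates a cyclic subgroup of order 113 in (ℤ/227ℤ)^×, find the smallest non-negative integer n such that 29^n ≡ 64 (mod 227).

29

Baby-step giant-step with m = ceil(sqrt(113)) = 11.
Baby table (29^j mod 227 for j=0..10):
  0:1  1:29  2:160  3:100  4:176  5:110  6:12  7:121
  8:104  9:65  10:69
Giant step factor: 29^(-11) ≡ 27 (mod 227).
Scan 64·27^i mod 227 for i = 0, 1, …:
  i=0: 64   i=1: 139   i=2: 121
Match at i=2, j=7: n = 2·11 + 7 = 29.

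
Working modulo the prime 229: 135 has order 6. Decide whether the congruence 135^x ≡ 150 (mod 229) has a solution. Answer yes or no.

no

⟨135⟩ has order 6; its elements mod 229 are {1, 94, 95, 134, 135, 228}.
150 is not in this set.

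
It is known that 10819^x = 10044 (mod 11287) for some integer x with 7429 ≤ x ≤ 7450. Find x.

Compute 10819^7429 mod 11287 = 315, then multiply by 10819 repeatedly:
  10819^7429=315  10819^7430=10598  10819^7431=6416  10819^7432=10941  10819^7433=3910
  10819^7434=9901  10819^7435=5289  10819^7436=7888  10819^7437=10552  10819^7438=5370
  10819^7439=3841  10819^7440=8332  10819^7441=5926  10819^7442=3234  10819^7443=10233
  10819^7444=7931  10819^7445=1715  10819^7446=10044
Found 10044 at exponent 7446.

7446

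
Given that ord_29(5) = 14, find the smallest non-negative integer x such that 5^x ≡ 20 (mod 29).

10

Successive powers of 5 modulo 29:
  5^0=1  5^1=5  5^2=25  5^3=9  5^4=16  5^5=22
  5^6=23  5^7=28  5^8=24  5^9=4  5^10=20
So 5^10 ≡ 20 (mod 29), giving x = 10.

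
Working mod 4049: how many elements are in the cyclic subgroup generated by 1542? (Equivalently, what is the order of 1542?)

2024

The order of 1542 must divide p − 1 = 4048 = 2^4 · 11 · 23.
Divisors: 1, 2, 4, 8, 11, 16, 22, 23, 44, 46, 88, 92, 176, 184, 253, 368, 506, 1012, 2024, 4048.
Check each in increasing order: 1542^1 ≡ 1542;  1542^2 ≡ 1001;  1542^4 ≡ 1898;  1542^8 ≡ 2843;  1542^11 ≡ 3951;  1542^16 ≡ 845;  1542^22 ≡ 1506;  1542^23 ≡ 2175;  1542^44 ≡ 596;  1542^46 ≡ 1393;  1542^88 ≡ 2953;  1542^92 ≡ 978;  1542^176 ≡ 2712;  1542^184 ≡ 920;  1542^253 ≡ 665;  1542^368 ≡ 159;  1542^506 ≡ 884;  1542^1012 ≡ 4048;  1542^2024 ≡ 1.
Smallest exponent giving 1 is 2024.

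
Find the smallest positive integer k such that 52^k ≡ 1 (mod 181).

The order of 52 must divide p − 1 = 180 = 2^2 · 3^2 · 5.
Divisors: 1, 2, 3, 4, 5, 6, 9, 10, 12, 15, 18, 20, 30, 36, 45, 60, 90, 180.
Check each in increasing order: 52^1 ≡ 52;  52^2 ≡ 170;  52^3 ≡ 152;  52^4 ≡ 121;  52^5 ≡ 138;  52^6 ≡ 117;  52^9 ≡ 46;  52^10 ≡ 39;  52^12 ≡ 114;  52^15 ≡ 133;  52^18 ≡ 125;  52^20 ≡ 73;  52^30 ≡ 132;  52^36 ≡ 59;  52^45 ≡ 180;  52^60 ≡ 48;  52^90 ≡ 1.
Smallest exponent giving 1 is 90.

90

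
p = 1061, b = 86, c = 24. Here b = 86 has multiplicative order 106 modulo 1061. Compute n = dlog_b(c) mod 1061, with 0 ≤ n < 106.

Baby-step giant-step with m = ceil(sqrt(106)) = 11.
Baby table (86^j mod 1061 for j=0..10):
  0:1  1:86  2:1030  3:517  4:961  5:949  6:978  7:289
  8:451  9:590  10:873
Giant step factor: 86^(-11) ≡ 130 (mod 1061).
Scan 24·130^i mod 1061 for i = 0, 1, …:
  i=0: 24   i=1: 998   i=2: 298   i=3: 544
  i=4: 694   i=5: 35   i=6: 306   i=7: 523
  i=8: 86
Match at i=8, j=1: n = 8·11 + 1 = 89.

89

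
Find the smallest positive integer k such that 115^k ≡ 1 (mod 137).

The order of 115 must divide p − 1 = 136 = 2^3 · 17.
Divisors: 1, 2, 4, 8, 17, 34, 68, 136.
Check each in increasing order: 115^1 ≡ 115;  115^2 ≡ 73;  115^4 ≡ 123;  115^8 ≡ 59;  115^17 ≡ 1.
Smallest exponent giving 1 is 17.

17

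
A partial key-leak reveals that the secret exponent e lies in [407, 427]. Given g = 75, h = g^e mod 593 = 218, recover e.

Compute 75^407 mod 593 = 511, then multiply by 75 repeatedly:
  75^407=511  75^408=373  75^409=104  75^410=91  75^411=302
  75^412=116  75^413=398  75^414=200  75^415=175  75^416=79
  75^417=588  75^418=218
Found 218 at exponent 418.

418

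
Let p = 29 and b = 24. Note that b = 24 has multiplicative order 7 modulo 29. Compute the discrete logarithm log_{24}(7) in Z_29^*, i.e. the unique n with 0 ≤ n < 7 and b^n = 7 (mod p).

Successive powers of 24 modulo 29:
  24^0=1  24^1=24  24^2=25  24^3=20  24^4=16  24^5=7
So 24^5 ≡ 7 (mod 29), giving n = 5.

5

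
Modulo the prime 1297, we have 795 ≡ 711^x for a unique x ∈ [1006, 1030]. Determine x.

1029

Compute 711^1006 mod 1297 = 284, then multiply by 711 repeatedly:
  711^1006=284  711^1007=889  711^1008=440  711^1009=263  711^1010=225
  711^1011=444  711^1012=513  711^1013=286  711^1014=1014  711^1015=1119
  711^1016=548  711^1017=528  711^1018=575  711^1019=270  711^1020=14
  711^1021=875  711^1022=862  711^1023=698  711^1024=824  711^1025=917
  711^1026=893  711^1027=690  711^1028=324  711^1029=795
Found 795 at exponent 1029.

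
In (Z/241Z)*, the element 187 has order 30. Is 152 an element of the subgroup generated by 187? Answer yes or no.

152 ∈ ⟨187⟩ iff 152^30 ≡ 1 (mod 241), since |⟨187⟩| = 30.
152^30 mod 241 = 233.
Since 233 ≠ 1, 152 does not lie in the subgroup.

no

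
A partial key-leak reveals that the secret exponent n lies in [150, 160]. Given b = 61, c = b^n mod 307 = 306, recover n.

153

Compute 61^150 mod 307 = 54, then multiply by 61 repeatedly:
  61^150=54  61^151=224  61^152=156  61^153=306
Found 306 at exponent 153.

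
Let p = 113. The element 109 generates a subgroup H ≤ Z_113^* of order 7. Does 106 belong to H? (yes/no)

⟨109⟩ has order 7; its elements mod 113 are {1, 16, 28, 30, 49, 106, 109}.
106 is in this set.

yes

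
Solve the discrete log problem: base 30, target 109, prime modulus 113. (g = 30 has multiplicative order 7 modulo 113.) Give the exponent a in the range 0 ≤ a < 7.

2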